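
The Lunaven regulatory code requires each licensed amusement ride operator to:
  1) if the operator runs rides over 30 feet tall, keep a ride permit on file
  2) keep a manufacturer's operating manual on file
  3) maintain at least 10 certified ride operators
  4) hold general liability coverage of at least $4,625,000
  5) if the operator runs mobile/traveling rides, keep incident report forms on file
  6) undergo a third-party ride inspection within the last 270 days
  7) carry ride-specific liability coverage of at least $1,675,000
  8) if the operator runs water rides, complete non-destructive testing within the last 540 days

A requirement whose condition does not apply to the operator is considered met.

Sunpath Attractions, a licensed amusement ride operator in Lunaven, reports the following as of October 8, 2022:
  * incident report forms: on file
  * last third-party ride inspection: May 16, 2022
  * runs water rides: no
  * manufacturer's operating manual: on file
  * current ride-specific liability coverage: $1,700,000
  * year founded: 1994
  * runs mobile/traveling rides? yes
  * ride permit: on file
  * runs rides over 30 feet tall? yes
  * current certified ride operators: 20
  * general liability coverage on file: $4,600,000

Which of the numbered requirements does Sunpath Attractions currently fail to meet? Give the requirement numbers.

1. condition 'runs rides over 30 feet tall' holds; ride permit present → met
2. manufacturer's operating manual present → met
3. certified ride operators 20 ≥ 10 → met
4. general liability coverage $4,600,000 < $4,625,000 → not met
5. condition 'runs mobile/traveling rides' holds; incident report forms present → met
6. third-party ride inspection 145 days ago vs limit 270 → met
7. ride-specific liability coverage $1,700,000 ≥ $1,675,000 → met
8. condition 'runs water rides' does not hold → requirement n/a → met
Not met: 4

4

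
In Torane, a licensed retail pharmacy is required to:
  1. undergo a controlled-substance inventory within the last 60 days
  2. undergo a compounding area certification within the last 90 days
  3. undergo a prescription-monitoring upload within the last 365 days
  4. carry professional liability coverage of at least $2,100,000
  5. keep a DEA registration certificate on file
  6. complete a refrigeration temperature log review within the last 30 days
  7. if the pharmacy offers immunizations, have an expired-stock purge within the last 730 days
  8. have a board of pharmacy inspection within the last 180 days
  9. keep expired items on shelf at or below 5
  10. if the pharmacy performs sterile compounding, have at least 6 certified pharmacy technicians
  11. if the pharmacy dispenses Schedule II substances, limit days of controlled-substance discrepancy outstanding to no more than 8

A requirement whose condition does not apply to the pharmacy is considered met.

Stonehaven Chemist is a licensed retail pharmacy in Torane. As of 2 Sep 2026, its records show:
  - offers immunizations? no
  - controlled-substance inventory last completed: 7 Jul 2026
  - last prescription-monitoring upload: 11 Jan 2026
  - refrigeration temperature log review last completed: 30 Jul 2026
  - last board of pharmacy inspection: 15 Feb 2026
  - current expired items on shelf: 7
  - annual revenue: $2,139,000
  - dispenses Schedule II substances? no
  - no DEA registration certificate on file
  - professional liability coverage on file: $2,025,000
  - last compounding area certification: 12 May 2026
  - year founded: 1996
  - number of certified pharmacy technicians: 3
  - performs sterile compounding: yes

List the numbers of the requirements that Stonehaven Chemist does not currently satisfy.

1. controlled-substance inventory 57 days ago vs limit 60 → met
2. compounding area certification 113 days ago vs limit 90 → not met
3. prescription-monitoring upload 234 days ago vs limit 365 → met
4. professional liability coverage $2,025,000 < $2,100,000 → not met
5. DEA registration certificate absent → not met
6. refrigeration temperature log review 34 days ago vs limit 30 → not met
7. condition 'offers immunizations' does not hold → requirement n/a → met
8. board of pharmacy inspection 199 days ago vs limit 180 → not met
9. expired items on shelf 7 > 5 → not met
10. condition 'performs sterile compounding' holds; certified pharmacy technicians 3 < 6 → not met
11. condition 'dispenses Schedule II substances' does not hold → requirement n/a → met
Not met: 2, 4, 5, 6, 8, 9, 10

2, 4, 5, 6, 8, 9, 10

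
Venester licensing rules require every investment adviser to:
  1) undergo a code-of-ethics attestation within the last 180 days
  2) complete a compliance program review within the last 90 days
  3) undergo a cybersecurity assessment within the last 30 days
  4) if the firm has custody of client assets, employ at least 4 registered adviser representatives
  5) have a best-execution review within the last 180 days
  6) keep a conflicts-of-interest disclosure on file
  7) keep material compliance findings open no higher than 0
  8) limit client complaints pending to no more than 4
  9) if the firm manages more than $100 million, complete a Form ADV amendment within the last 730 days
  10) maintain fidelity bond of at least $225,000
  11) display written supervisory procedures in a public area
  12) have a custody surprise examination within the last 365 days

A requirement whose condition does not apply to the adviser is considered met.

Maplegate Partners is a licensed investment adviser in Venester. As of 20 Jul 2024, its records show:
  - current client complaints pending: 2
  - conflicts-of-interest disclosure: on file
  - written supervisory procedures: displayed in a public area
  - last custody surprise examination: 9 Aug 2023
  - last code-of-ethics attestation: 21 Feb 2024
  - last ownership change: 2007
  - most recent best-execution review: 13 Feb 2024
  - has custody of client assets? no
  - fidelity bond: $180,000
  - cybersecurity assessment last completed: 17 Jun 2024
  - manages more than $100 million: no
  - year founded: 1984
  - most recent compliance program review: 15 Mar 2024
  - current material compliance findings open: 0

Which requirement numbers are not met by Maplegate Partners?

2, 3, 10

1. code-of-ethics attestation 150 days ago vs limit 180 → met
2. compliance program review 127 days ago vs limit 90 → not met
3. cybersecurity assessment 33 days ago vs limit 30 → not met
4. condition 'has custody of client assets' does not hold → requirement n/a → met
5. best-execution review 158 days ago vs limit 180 → met
6. conflicts-of-interest disclosure present → met
7. material compliance findings open 0 ≤ 0 → met
8. client complaints pending 2 ≤ 4 → met
9. condition 'manages more than $100 million' does not hold → requirement n/a → met
10. fidelity bond $180,000 < $225,000 → not met
11. written supervisory procedures present → met
12. custody surprise examination 346 days ago vs limit 365 → met
Not met: 2, 3, 10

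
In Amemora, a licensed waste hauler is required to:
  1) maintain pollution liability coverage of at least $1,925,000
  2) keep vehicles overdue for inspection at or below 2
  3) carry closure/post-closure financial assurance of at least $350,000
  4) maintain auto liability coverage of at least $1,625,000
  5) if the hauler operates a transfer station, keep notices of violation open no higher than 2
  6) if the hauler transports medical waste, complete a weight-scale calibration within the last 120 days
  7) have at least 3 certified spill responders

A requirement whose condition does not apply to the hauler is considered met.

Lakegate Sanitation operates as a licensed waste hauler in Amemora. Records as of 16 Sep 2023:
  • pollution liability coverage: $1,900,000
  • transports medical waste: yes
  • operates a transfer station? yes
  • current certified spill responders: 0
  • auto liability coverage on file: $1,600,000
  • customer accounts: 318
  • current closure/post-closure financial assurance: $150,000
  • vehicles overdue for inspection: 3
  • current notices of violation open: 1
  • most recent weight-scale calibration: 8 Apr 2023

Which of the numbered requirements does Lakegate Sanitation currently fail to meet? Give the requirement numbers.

1, 2, 3, 4, 6, 7

1. pollution liability coverage $1,900,000 < $1,925,000 → not met
2. vehicles overdue for inspection 3 > 2 → not met
3. closure/post-closure financial assurance $150,000 < $350,000 → not met
4. auto liability coverage $1,600,000 < $1,625,000 → not met
5. condition 'operates a transfer station' holds; notices of violation open 1 ≤ 2 → met
6. condition 'transports medical waste' holds; weight-scale calibration 161 days ago vs limit 120 → not met
7. certified spill responders 0 < 3 → not met
Not met: 1, 2, 3, 4, 6, 7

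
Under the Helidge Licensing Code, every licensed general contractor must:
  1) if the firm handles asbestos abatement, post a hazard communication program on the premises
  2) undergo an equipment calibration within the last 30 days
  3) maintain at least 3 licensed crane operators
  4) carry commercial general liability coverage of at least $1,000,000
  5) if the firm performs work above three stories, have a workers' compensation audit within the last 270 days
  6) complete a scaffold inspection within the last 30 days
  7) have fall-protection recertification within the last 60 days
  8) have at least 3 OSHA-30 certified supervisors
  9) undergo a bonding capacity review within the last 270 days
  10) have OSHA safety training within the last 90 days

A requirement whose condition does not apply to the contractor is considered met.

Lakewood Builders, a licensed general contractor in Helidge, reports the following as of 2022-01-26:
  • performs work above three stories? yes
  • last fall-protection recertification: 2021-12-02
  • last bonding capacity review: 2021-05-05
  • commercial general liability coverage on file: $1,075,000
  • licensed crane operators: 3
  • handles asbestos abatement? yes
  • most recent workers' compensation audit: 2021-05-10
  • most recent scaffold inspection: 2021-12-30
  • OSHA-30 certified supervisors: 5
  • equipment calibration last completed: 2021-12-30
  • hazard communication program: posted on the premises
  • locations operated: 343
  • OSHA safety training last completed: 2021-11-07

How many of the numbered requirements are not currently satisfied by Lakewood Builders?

1. condition 'handles asbestos abatement' holds; hazard communication program present → met
2. equipment calibration 27 days ago vs limit 30 → met
3. licensed crane operators 3 ≥ 3 → met
4. commercial general liability coverage $1,075,000 ≥ $1,000,000 → met
5. condition 'performs work above three stories' holds; workers' compensation audit 261 days ago vs limit 270 → met
6. scaffold inspection 27 days ago vs limit 30 → met
7. fall-protection recertification 55 days ago vs limit 60 → met
8. OSHA-30 certified supervisors 5 ≥ 3 → met
9. bonding capacity review 266 days ago vs limit 270 → met
10. OSHA safety training 80 days ago vs limit 90 → met
Not met: 0 of 10

0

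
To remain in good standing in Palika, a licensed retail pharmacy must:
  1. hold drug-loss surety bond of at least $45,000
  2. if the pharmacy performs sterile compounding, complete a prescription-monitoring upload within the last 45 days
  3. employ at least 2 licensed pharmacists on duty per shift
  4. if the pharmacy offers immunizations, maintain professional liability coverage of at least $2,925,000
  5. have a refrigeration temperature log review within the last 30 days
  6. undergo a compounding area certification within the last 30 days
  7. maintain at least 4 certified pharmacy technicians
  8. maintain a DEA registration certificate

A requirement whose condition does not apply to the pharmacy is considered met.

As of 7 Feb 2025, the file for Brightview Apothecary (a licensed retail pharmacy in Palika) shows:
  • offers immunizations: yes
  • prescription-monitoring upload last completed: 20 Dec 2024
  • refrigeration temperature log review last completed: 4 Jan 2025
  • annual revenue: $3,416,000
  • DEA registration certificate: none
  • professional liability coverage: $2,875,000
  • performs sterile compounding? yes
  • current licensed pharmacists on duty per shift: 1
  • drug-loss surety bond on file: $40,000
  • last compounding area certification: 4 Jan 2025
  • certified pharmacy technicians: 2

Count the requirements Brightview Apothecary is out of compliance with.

8

1. drug-loss surety bond $40,000 < $45,000 → not met
2. condition 'performs sterile compounding' holds; prescription-monitoring upload 49 days ago vs limit 45 → not met
3. licensed pharmacists on duty per shift 1 < 2 → not met
4. condition 'offers immunizations' holds; professional liability coverage $2,875,000 < $2,925,000 → not met
5. refrigeration temperature log review 34 days ago vs limit 30 → not met
6. compounding area certification 34 days ago vs limit 30 → not met
7. certified pharmacy technicians 2 < 4 → not met
8. DEA registration certificate absent → not met
Not met: 8 of 8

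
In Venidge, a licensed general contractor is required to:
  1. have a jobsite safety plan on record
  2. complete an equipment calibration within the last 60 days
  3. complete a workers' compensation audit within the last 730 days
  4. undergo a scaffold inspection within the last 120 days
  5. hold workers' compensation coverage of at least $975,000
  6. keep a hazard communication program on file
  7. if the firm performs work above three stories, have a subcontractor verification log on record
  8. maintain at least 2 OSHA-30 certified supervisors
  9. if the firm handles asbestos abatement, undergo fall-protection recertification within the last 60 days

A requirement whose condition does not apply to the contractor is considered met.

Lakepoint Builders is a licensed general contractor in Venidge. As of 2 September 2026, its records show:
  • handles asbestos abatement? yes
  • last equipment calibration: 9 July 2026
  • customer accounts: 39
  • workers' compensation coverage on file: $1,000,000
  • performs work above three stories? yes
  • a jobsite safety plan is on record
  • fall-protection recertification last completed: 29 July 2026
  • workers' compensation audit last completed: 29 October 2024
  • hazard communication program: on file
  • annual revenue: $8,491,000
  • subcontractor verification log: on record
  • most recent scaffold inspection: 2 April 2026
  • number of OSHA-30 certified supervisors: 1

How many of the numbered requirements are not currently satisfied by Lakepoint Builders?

2

1. jobsite safety plan present → met
2. equipment calibration 55 days ago vs limit 60 → met
3. workers' compensation audit 673 days ago vs limit 730 → met
4. scaffold inspection 153 days ago vs limit 120 → not met
5. workers' compensation coverage $1,000,000 ≥ $975,000 → met
6. hazard communication program present → met
7. condition 'performs work above three stories' holds; subcontractor verification log present → met
8. OSHA-30 certified supervisors 1 < 2 → not met
9. condition 'handles asbestos abatement' holds; fall-protection recertification 35 days ago vs limit 60 → met
Not met: 2 of 9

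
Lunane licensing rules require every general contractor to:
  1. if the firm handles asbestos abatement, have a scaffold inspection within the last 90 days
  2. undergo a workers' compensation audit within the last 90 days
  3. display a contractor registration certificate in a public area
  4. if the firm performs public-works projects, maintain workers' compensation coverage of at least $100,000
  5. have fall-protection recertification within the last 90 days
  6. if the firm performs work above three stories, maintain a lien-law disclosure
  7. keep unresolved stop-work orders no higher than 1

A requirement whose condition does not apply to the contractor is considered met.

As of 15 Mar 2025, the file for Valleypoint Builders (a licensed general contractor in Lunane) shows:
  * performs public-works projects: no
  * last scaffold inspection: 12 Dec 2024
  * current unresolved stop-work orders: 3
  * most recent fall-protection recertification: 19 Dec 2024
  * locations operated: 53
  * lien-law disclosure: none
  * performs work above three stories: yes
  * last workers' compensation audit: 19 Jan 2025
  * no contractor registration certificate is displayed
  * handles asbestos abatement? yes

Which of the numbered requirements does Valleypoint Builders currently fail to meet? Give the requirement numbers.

1. condition 'handles asbestos abatement' holds; scaffold inspection 93 days ago vs limit 90 → not met
2. workers' compensation audit 55 days ago vs limit 90 → met
3. contractor registration certificate absent → not met
4. condition 'performs public-works projects' does not hold → requirement n/a → met
5. fall-protection recertification 86 days ago vs limit 90 → met
6. condition 'performs work above three stories' holds; lien-law disclosure absent → not met
7. unresolved stop-work orders 3 > 1 → not met
Not met: 1, 3, 6, 7

1, 3, 6, 7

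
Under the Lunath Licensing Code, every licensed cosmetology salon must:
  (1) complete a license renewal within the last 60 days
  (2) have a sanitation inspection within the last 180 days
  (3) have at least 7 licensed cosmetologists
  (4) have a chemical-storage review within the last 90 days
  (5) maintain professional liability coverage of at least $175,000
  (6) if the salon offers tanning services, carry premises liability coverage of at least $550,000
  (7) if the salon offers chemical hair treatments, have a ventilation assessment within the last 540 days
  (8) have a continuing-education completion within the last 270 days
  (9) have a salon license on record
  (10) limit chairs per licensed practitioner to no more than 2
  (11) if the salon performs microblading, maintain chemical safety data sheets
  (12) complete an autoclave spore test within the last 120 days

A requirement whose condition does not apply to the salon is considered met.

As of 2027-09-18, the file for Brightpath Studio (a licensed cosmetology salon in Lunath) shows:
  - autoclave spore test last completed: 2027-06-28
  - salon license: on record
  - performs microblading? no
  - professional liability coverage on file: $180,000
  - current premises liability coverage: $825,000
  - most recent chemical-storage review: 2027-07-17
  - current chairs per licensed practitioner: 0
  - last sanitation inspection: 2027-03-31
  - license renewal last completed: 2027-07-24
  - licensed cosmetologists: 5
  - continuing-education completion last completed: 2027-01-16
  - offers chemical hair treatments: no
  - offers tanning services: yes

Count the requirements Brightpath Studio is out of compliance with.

1

1. license renewal 56 days ago vs limit 60 → met
2. sanitation inspection 171 days ago vs limit 180 → met
3. licensed cosmetologists 5 < 7 → not met
4. chemical-storage review 63 days ago vs limit 90 → met
5. professional liability coverage $180,000 ≥ $175,000 → met
6. condition 'offers tanning services' holds; premises liability coverage $825,000 ≥ $550,000 → met
7. condition 'offers chemical hair treatments' does not hold → requirement n/a → met
8. continuing-education completion 245 days ago vs limit 270 → met
9. salon license present → met
10. chairs per licensed practitioner 0 ≤ 2 → met
11. condition 'performs microblading' does not hold → requirement n/a → met
12. autoclave spore test 82 days ago vs limit 120 → met
Not met: 1 of 12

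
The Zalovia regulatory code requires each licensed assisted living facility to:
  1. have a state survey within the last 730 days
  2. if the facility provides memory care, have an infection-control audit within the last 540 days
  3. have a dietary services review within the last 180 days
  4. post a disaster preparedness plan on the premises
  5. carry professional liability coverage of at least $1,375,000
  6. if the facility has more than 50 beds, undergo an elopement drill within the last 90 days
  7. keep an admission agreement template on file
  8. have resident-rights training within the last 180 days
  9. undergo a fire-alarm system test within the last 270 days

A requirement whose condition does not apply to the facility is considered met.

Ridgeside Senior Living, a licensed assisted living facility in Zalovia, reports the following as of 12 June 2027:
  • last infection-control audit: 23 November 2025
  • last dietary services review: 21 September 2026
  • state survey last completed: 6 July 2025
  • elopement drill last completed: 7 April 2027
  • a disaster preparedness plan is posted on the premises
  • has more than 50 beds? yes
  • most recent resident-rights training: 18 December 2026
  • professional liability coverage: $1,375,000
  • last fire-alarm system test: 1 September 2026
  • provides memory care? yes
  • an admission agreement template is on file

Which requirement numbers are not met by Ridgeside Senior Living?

1. state survey 706 days ago vs limit 730 → met
2. condition 'provides memory care' holds; infection-control audit 566 days ago vs limit 540 → not met
3. dietary services review 264 days ago vs limit 180 → not met
4. disaster preparedness plan present → met
5. professional liability coverage $1,375,000 ≥ $1,375,000 → met
6. condition 'has more than 50 beds' holds; elopement drill 66 days ago vs limit 90 → met
7. admission agreement template present → met
8. resident-rights training 176 days ago vs limit 180 → met
9. fire-alarm system test 284 days ago vs limit 270 → not met
Not met: 2, 3, 9

2, 3, 9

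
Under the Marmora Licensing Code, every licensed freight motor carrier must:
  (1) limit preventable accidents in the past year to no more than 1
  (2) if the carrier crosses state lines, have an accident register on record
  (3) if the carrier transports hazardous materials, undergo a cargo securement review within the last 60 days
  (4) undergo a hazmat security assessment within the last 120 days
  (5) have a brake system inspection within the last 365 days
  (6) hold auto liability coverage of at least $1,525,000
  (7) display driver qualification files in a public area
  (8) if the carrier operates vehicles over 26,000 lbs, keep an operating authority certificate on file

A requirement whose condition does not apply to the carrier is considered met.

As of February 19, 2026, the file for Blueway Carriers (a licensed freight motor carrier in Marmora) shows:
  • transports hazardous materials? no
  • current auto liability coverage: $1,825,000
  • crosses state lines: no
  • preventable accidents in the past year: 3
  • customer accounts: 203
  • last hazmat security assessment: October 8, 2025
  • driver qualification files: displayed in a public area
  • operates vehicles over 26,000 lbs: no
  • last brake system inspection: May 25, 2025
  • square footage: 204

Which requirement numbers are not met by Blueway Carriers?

1, 4

1. preventable accidents in the past year 3 > 1 → not met
2. condition 'crosses state lines' does not hold → requirement n/a → met
3. condition 'transports hazardous materials' does not hold → requirement n/a → met
4. hazmat security assessment 134 days ago vs limit 120 → not met
5. brake system inspection 270 days ago vs limit 365 → met
6. auto liability coverage $1,825,000 ≥ $1,525,000 → met
7. driver qualification files present → met
8. condition 'operates vehicles over 26,000 lbs' does not hold → requirement n/a → met
Not met: 1, 4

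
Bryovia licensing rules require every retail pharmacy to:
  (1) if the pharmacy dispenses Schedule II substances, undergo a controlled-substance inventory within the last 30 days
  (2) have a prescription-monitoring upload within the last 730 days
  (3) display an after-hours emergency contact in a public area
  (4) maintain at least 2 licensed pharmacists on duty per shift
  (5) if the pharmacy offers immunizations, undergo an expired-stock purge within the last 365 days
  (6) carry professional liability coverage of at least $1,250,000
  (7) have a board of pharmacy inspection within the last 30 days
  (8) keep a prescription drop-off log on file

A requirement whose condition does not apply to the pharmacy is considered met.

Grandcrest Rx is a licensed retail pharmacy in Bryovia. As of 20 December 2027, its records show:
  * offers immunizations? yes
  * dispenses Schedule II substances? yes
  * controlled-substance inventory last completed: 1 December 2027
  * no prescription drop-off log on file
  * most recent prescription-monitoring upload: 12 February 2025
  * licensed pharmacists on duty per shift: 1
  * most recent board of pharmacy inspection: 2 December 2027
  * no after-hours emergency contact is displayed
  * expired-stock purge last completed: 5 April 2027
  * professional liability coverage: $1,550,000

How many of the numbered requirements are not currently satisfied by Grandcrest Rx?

1. condition 'dispenses Schedule II substances' holds; controlled-substance inventory 19 days ago vs limit 30 → met
2. prescription-monitoring upload 1041 days ago vs limit 730 → not met
3. after-hours emergency contact absent → not met
4. licensed pharmacists on duty per shift 1 < 2 → not met
5. condition 'offers immunizations' holds; expired-stock purge 259 days ago vs limit 365 → met
6. professional liability coverage $1,550,000 ≥ $1,250,000 → met
7. board of pharmacy inspection 18 days ago vs limit 30 → met
8. prescription drop-off log absent → not met
Not met: 4 of 8

4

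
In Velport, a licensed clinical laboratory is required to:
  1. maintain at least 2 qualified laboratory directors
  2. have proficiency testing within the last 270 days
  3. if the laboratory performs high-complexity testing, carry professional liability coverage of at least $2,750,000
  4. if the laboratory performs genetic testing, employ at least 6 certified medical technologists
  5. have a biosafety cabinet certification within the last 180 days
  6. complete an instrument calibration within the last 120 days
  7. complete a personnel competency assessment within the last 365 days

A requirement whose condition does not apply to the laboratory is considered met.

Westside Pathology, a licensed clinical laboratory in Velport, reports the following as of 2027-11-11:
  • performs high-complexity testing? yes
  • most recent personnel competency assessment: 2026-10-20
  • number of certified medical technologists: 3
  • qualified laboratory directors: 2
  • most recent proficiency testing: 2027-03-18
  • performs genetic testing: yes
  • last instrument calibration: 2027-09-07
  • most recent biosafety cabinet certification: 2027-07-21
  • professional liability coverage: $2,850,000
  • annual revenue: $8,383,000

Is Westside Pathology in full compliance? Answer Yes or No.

No

1. qualified laboratory directors 2 ≥ 2 → met
2. proficiency testing 238 days ago vs limit 270 → met
3. condition 'performs high-complexity testing' holds; professional liability coverage $2,850,000 ≥ $2,750,000 → met
4. condition 'performs genetic testing' holds; certified medical technologists 3 < 6 → not met
5. biosafety cabinet certification 113 days ago vs limit 180 → met
6. instrument calibration 65 days ago vs limit 120 → met
7. personnel competency assessment 387 days ago vs limit 365 → not met
Not met: 4, 7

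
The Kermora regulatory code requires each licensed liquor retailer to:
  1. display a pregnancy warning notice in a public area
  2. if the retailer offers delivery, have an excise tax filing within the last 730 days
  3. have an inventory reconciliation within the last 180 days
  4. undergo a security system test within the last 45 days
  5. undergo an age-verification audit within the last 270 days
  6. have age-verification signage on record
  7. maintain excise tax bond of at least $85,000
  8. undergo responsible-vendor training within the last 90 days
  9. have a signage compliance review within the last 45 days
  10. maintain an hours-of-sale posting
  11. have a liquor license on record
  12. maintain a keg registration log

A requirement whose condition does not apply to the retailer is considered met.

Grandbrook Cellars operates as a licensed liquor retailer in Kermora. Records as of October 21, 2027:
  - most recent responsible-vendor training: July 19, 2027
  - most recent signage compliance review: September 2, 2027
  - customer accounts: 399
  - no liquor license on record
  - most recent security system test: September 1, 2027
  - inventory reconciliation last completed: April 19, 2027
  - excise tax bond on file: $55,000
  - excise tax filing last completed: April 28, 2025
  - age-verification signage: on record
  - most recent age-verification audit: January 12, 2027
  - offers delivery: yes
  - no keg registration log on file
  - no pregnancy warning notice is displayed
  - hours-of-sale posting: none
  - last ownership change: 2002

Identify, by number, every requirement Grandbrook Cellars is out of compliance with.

1, 2, 3, 4, 5, 7, 8, 9, 10, 11, 12

1. pregnancy warning notice absent → not met
2. condition 'offers delivery' holds; excise tax filing 906 days ago vs limit 730 → not met
3. inventory reconciliation 185 days ago vs limit 180 → not met
4. security system test 50 days ago vs limit 45 → not met
5. age-verification audit 282 days ago vs limit 270 → not met
6. age-verification signage present → met
7. excise tax bond $55,000 < $85,000 → not met
8. responsible-vendor training 94 days ago vs limit 90 → not met
9. signage compliance review 49 days ago vs limit 45 → not met
10. hours-of-sale posting absent → not met
11. liquor license absent → not met
12. keg registration log absent → not met
Not met: 1, 2, 3, 4, 5, 7, 8, 9, 10, 11, 12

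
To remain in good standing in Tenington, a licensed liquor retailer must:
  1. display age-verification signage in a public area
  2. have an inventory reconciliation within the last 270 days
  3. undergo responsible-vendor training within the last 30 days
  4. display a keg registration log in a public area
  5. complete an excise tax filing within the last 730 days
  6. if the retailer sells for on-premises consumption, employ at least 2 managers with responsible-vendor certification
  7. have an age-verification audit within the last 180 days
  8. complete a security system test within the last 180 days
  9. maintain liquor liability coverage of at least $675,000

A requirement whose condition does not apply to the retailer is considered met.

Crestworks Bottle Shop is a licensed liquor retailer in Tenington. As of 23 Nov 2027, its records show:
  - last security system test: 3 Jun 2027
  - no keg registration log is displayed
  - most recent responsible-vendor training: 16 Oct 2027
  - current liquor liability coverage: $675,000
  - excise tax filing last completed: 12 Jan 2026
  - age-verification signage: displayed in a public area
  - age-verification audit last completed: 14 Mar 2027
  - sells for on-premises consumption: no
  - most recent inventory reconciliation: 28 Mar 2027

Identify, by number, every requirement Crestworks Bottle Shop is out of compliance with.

3, 4, 7

1. age-verification signage present → met
2. inventory reconciliation 240 days ago vs limit 270 → met
3. responsible-vendor training 38 days ago vs limit 30 → not met
4. keg registration log absent → not met
5. excise tax filing 680 days ago vs limit 730 → met
6. condition 'sells for on-premises consumption' does not hold → requirement n/a → met
7. age-verification audit 254 days ago vs limit 180 → not met
8. security system test 173 days ago vs limit 180 → met
9. liquor liability coverage $675,000 ≥ $675,000 → met
Not met: 3, 4, 7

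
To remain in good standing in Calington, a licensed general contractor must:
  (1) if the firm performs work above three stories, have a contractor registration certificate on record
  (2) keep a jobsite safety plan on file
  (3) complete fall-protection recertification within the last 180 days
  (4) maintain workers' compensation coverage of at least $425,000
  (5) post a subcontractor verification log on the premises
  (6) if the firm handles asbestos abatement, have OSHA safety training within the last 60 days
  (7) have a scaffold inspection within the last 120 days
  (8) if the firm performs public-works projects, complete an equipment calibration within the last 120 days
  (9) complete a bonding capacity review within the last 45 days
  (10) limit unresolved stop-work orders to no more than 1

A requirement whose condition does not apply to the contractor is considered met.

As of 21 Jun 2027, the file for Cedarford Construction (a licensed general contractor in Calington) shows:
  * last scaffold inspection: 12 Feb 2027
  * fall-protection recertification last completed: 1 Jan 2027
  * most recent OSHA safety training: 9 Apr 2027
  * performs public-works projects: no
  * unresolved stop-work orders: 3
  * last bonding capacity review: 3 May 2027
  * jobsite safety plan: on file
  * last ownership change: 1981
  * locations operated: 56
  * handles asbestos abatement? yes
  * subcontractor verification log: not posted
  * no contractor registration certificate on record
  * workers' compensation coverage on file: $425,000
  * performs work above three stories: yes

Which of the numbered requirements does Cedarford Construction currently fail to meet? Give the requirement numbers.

1. condition 'performs work above three stories' holds; contractor registration certificate absent → not met
2. jobsite safety plan present → met
3. fall-protection recertification 171 days ago vs limit 180 → met
4. workers' compensation coverage $425,000 ≥ $425,000 → met
5. subcontractor verification log absent → not met
6. condition 'handles asbestos abatement' holds; OSHA safety training 73 days ago vs limit 60 → not met
7. scaffold inspection 129 days ago vs limit 120 → not met
8. condition 'performs public-works projects' does not hold → requirement n/a → met
9. bonding capacity review 49 days ago vs limit 45 → not met
10. unresolved stop-work orders 3 > 1 → not met
Not met: 1, 5, 6, 7, 9, 10

1, 5, 6, 7, 9, 10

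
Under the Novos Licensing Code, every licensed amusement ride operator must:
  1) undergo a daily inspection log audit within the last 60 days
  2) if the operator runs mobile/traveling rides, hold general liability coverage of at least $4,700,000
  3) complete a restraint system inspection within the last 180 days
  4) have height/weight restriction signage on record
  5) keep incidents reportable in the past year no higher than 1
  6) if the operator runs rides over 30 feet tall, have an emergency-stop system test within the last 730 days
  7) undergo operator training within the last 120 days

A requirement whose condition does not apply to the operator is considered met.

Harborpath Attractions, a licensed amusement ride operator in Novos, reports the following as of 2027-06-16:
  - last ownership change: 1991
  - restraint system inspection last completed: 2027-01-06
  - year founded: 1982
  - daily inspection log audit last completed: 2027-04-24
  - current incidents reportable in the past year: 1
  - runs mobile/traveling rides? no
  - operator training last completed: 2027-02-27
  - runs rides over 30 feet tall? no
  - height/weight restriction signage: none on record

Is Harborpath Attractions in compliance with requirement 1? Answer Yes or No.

Yes

1. daily inspection log audit 53 days ago vs limit 60 → met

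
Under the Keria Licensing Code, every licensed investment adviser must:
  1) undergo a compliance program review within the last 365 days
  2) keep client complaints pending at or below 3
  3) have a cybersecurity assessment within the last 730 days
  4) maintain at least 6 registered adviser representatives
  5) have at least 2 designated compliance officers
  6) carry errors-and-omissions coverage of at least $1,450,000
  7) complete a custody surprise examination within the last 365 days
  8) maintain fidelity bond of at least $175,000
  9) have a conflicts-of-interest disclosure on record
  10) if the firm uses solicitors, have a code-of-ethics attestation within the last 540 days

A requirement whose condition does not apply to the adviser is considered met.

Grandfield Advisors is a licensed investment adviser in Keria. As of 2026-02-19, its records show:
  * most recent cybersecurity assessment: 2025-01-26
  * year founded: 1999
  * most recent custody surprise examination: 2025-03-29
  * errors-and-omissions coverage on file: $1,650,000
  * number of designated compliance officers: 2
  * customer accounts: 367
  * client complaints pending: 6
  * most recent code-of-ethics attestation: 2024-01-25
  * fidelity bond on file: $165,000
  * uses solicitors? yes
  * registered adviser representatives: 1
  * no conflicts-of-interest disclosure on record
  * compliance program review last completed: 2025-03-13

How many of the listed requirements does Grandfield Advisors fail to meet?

5

1. compliance program review 343 days ago vs limit 365 → met
2. client complaints pending 6 > 3 → not met
3. cybersecurity assessment 389 days ago vs limit 730 → met
4. registered adviser representatives 1 < 6 → not met
5. designated compliance officers 2 ≥ 2 → met
6. errors-and-omissions coverage $1,650,000 ≥ $1,450,000 → met
7. custody surprise examination 327 days ago vs limit 365 → met
8. fidelity bond $165,000 < $175,000 → not met
9. conflicts-of-interest disclosure absent → not met
10. condition 'uses solicitors' holds; code-of-ethics attestation 756 days ago vs limit 540 → not met
Not met: 5 of 10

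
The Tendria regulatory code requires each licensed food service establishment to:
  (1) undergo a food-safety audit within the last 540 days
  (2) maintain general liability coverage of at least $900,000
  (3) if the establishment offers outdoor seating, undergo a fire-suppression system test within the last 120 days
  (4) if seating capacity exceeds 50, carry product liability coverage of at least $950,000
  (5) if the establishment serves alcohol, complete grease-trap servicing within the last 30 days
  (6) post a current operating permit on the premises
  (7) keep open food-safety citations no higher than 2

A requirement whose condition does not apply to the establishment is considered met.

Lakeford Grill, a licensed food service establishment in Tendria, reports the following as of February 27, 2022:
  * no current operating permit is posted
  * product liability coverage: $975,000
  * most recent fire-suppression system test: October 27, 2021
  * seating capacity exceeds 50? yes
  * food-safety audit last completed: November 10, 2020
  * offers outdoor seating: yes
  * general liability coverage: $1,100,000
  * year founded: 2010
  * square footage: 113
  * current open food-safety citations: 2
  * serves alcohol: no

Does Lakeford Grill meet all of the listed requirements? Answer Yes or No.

No

1. food-safety audit 474 days ago vs limit 540 → met
2. general liability coverage $1,100,000 ≥ $900,000 → met
3. condition 'offers outdoor seating' holds; fire-suppression system test 123 days ago vs limit 120 → not met
4. condition 'seating capacity exceeds 50' holds; product liability coverage $975,000 ≥ $950,000 → met
5. condition 'serves alcohol' does not hold → requirement n/a → met
6. current operating permit absent → not met
7. open food-safety citations 2 ≤ 2 → met
Not met: 3, 6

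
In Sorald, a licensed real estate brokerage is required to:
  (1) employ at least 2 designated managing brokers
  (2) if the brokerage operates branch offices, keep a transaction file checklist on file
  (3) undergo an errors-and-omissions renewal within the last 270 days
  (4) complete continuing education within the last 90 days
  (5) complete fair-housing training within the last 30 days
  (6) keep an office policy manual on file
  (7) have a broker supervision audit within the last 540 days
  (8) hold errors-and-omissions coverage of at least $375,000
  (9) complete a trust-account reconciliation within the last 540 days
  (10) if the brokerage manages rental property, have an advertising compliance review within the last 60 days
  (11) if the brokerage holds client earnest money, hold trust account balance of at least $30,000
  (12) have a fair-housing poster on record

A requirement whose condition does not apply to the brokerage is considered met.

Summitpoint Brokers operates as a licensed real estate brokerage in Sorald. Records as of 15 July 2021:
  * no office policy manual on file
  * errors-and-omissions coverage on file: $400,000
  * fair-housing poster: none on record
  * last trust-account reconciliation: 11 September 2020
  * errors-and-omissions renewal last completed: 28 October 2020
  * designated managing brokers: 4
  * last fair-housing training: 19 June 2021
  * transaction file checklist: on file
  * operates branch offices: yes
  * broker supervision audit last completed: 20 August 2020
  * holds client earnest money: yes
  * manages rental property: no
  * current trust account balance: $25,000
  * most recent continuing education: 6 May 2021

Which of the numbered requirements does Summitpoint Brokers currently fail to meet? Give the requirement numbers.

6, 11, 12

1. designated managing brokers 4 ≥ 2 → met
2. condition 'operates branch offices' holds; transaction file checklist present → met
3. errors-and-omissions renewal 260 days ago vs limit 270 → met
4. continuing education 70 days ago vs limit 90 → met
5. fair-housing training 26 days ago vs limit 30 → met
6. office policy manual absent → not met
7. broker supervision audit 329 days ago vs limit 540 → met
8. errors-and-omissions coverage $400,000 ≥ $375,000 → met
9. trust-account reconciliation 307 days ago vs limit 540 → met
10. condition 'manages rental property' does not hold → requirement n/a → met
11. condition 'holds client earnest money' holds; trust account balance $25,000 < $30,000 → not met
12. fair-housing poster absent → not met
Not met: 6, 11, 12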